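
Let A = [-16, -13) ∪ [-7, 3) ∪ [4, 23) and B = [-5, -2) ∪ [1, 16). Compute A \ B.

[-16, -13) ∪ [-7, -5) ∪ [-2, 1) ∪ [16, 23)

[-16, -13): no B overlap → unchanged.
[-7, 3) minus B → [-7, -5), [-2, 1).
[4, 23) minus B → [16, 23).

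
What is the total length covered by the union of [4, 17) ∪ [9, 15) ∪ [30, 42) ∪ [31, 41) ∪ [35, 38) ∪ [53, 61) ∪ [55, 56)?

33

Merged: [4, 17), [30, 42), [53, 61).
Lengths: 13 + 12 + 8 = 33.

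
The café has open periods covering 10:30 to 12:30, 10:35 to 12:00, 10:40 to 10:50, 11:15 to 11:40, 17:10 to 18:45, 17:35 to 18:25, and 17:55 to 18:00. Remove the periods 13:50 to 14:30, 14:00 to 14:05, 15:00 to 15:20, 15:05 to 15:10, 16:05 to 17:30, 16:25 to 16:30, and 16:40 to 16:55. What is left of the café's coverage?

First set merges to 10:30–12:30, 17:10–18:45.
Second set merges to 13:50–14:30, 15:00–15:20, 16:05–17:30.
10:30–12:30: nothing removed.
17:10–18:45 \ B = 17:30–18:45.

10:30–12:30, 17:30–18:45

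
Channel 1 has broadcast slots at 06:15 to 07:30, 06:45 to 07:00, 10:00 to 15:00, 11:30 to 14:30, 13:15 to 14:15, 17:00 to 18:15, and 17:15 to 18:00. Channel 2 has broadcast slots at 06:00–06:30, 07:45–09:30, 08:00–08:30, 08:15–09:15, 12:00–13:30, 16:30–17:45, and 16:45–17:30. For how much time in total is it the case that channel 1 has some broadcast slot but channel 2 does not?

5 h

A, merged: 06:15-07:30, 10:00-15:00, 17:00-18:15.
B, merged: 06:00-06:30, 07:45-09:30, 12:00-13:30, 16:30-17:45.
A \ B = 06:30-07:30, 10:00-12:00, 13:30-15:00, 17:45-18:15.
Total: 1 h + 2 h + 1 h 30 min + 30 min = 5 h.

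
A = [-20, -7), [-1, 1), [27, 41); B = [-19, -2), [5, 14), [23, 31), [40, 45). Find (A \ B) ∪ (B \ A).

[-20, -19) ∪ [-7, -2) ∪ [-1, 1) ∪ [5, 14) ∪ [23, 27) ∪ [31, 40) ∪ [41, 45)

A but not B: [-20, -19), [-1, 1), [31, 40).
B but not A: [-7, -2), [5, 14), [23, 27), [41, 45).
Combining gives A △ B.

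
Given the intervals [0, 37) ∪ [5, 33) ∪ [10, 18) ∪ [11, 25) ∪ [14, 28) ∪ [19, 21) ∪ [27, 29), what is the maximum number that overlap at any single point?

5

Sweep endpoints in order; track running count of active intervals.
Peak of 5 reached at 14.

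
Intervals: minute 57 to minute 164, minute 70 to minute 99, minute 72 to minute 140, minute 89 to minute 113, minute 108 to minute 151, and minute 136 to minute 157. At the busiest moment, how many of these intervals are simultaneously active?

4

Walk the sorted start/end points keeping a running depth.
The depth first hits 4 at minute 89.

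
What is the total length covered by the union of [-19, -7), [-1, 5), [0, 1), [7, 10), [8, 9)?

Merged: [-19, -7), [-1, 5), [7, 10).
Lengths: 12 + 6 + 3 = 21.

21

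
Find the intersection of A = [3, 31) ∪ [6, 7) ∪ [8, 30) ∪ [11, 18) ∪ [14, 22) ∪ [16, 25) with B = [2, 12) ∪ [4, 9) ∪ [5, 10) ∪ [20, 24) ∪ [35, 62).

[3, 12) ∪ [20, 24)

Merge the first list: [3, 31).
Merge the second list: [2, 12), [20, 24), [35, 62).
[3, 31) overlaps B on [3, 12), [20, 24).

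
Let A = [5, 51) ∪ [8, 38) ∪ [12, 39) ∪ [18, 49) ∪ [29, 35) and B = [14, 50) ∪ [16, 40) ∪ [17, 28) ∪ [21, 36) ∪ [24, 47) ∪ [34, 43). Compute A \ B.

Merge the first list: [5, 51).
Merge the second list: [14, 50).
[5, 51) minus B → [5, 14), [50, 51).

[5, 14) ∪ [50, 51)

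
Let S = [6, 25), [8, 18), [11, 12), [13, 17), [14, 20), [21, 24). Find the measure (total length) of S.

19

Merged: [6, 25).
Length: 19.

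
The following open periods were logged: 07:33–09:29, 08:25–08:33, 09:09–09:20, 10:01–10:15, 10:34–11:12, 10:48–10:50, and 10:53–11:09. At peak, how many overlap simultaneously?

Walk the sorted start/end points keeping a running depth.
The depth first hits 2 at 08:25.

2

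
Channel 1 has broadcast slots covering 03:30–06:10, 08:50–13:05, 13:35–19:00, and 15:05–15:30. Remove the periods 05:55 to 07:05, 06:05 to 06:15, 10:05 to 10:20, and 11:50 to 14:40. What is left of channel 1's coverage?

A, merged: 03:30–06:10, 08:50–13:05, 13:35–19:00.
B, merged: 05:55–07:05, 10:05–10:20, 11:50–14:40.
03:30–06:10 minus B → 03:30–05:55.
08:50–13:05 minus B → 08:50–10:05, 10:20–11:50.
13:35–19:00 minus B → 14:40–19:00.

03:30–05:55, 08:50–10:05, 10:20–11:50, 14:40–19:00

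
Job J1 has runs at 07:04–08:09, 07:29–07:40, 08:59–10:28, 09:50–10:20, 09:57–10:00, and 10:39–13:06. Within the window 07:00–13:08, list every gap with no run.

07:00-07:04, 08:09-08:59, 10:28-10:39, 13:06-13:08

After merging, the occupied span is 07:04-08:09, 08:59-10:28, 10:39-13:06.
Complement within 07:00-13:08: 07:00-07:04, 08:09-08:59, 10:28-10:39, 13:06-13:08.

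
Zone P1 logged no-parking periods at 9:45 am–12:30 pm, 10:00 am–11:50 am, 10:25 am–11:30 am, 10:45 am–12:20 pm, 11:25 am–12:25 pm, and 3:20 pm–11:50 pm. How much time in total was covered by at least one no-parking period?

Merged: 9:45 am-12:30 pm, 3:20 pm-11:50 pm.
Lengths: 2 h 45 min + 8 h 30 min = 11 h 15 min.

11 h 15 min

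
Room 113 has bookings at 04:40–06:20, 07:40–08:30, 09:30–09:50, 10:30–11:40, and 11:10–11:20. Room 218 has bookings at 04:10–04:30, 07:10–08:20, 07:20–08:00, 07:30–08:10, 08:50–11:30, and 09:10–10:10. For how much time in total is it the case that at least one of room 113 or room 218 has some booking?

First set merges to 04:40-06:20, 07:40-08:30, 09:30-09:50, 10:30-11:40.
Second set merges to 04:10-04:30, 07:10-08:20, 08:50-11:30.
A ∪ B = 04:10-04:30, 04:40-06:20, 07:10-08:30, 08:50-11:40.
Total: 20 min + 1 h 40 min + 1 h 20 min + 2 h 50 min = 6 h 10 min.

6 h 10 min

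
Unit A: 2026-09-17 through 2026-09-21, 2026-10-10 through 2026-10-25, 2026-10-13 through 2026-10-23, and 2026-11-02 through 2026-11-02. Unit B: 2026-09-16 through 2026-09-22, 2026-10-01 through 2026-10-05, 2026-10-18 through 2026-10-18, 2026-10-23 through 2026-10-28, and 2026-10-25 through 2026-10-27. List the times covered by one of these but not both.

2026-09-16 through 2026-09-16, 2026-09-22 through 2026-09-22, 2026-10-01 through 2026-10-05, 2026-10-10 through 2026-10-17, 2026-10-19 through 2026-10-22, 2026-10-26 through 2026-10-28, 2026-11-02 through 2026-11-02

Merge the first list: 2026-09-17 through 2026-09-21, 2026-10-10 through 2026-10-25, 2026-11-02 through 2026-11-02.
Merge the second list: 2026-09-16 through 2026-09-22, 2026-10-01 through 2026-10-05, 2026-10-18 through 2026-10-18, 2026-10-23 through 2026-10-28.
Only in the first: 2026-10-10 through 2026-10-17, 2026-10-19 through 2026-10-22, 2026-11-02 through 2026-11-02.
Only in the second: 2026-09-16 through 2026-09-16, 2026-09-22 through 2026-09-22, 2026-10-01 through 2026-10-05, 2026-10-26 through 2026-10-28.
Together these are the periods covered by exactly one.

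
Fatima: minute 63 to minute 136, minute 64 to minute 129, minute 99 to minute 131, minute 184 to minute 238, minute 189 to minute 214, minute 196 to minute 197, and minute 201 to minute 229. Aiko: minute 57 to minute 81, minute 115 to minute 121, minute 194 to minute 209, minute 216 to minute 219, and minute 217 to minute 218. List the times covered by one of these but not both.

minute 57 to minute 63, minute 81 to minute 115, minute 121 to minute 136, minute 184 to minute 194, minute 209 to minute 216, minute 219 to minute 238

Merge the first list: minute 63 to minute 136, minute 184 to minute 238.
Merge the second list: minute 57 to minute 81, minute 115 to minute 121, minute 194 to minute 209, minute 216 to minute 219.
A but not B: minute 81 to minute 115, minute 121 to minute 136, minute 184 to minute 194, minute 209 to minute 216, minute 219 to minute 238.
B but not A: minute 57 to minute 63.
Combining gives A △ B.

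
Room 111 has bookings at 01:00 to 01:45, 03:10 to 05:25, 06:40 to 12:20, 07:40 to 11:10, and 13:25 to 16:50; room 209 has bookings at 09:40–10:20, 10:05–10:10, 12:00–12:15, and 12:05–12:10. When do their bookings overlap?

Merge the first list: 01:00–01:45, 03:10–05:25, 06:40–12:20, 13:25–16:50.
Merge the second list: 09:40–10:20, 12:00–12:15.
01:00–01:45 falls entirely outside B.
03:10–05:25 falls entirely outside B.
06:40–12:20 overlaps B on 09:40–10:20, 12:00–12:15.
13:25–16:50 falls entirely outside B.

09:40–10:20, 12:00–12:15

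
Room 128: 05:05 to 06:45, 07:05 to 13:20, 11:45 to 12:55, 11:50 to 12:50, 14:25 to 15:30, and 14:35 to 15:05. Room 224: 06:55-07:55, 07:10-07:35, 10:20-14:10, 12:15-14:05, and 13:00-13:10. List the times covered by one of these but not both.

05:05–06:45, 06:55–07:05, 07:55–10:20, 13:20–14:10, 14:25–15:30

First set merges to 05:05–06:45, 07:05–13:20, 14:25–15:30.
Second set merges to 06:55–07:55, 10:20–14:10.
A but not B: 05:05–06:45, 07:55–10:20, 14:25–15:30.
B but not A: 06:55–07:05, 13:20–14:10.
Combining gives A △ B.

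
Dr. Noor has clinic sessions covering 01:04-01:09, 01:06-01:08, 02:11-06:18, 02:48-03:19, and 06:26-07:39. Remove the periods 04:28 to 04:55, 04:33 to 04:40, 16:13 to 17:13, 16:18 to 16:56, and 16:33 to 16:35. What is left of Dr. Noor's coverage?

01:04–01:09, 02:11–04:28, 04:55–06:18, 06:26–07:39

Merge the first list: 01:04–01:09, 02:11–06:18, 06:26–07:39.
Merge the second list: 04:28–04:55, 16:13–17:13.
01:04–01:09: no B overlap → unchanged.
02:11–06:18 minus B → 02:11–04:28, 04:55–06:18.
06:26–07:39: no B overlap → unchanged.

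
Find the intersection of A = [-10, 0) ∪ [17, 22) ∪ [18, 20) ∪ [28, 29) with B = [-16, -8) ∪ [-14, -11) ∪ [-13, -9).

[-10, -8)

Merge the first list: [-10, 0), [17, 22), [28, 29).
Merge the second list: [-16, -8).
[-10, 0) overlaps B on [-10, -8).
[17, 22) falls entirely outside B.
[28, 29) falls entirely outside B.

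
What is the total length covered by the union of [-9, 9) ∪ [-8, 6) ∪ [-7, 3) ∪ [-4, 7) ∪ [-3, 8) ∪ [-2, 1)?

18

Merged: [-9, 9).
Length: 18.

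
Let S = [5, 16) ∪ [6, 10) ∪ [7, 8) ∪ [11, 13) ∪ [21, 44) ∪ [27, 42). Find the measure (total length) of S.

34

Merged: [5, 16), [21, 44).
Lengths: 11 + 23 = 34.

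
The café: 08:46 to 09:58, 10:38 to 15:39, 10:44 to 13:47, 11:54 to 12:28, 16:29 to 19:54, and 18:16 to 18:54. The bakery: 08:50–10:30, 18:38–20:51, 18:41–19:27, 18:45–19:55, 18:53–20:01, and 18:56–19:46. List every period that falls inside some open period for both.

A, merged: 08:46–09:58, 10:38–15:39, 16:29–19:54.
B, merged: 08:50–10:30, 18:38–20:51.
08:46–09:58 meets the second set on 08:50–09:58.
10:38–15:39: no overlap with the second set.
16:29–19:54 meets the second set on 18:38–19:54.

08:50–09:58, 18:38–19:54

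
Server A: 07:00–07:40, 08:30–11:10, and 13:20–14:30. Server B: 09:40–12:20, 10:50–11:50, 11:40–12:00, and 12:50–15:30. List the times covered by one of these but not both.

B, merged: 09:40–12:20, 12:50–15:30.
A but not B: 07:00–07:40, 08:30–09:40.
B but not A: 11:10–12:20, 12:50–13:20, 14:30–15:30.
Combining gives A △ B.

07:00–07:40, 08:30–09:40, 11:10–12:20, 12:50–13:20, 14:30–15:30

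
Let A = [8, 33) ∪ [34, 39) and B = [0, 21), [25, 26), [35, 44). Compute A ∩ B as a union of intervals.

[8, 21) ∪ [25, 26) ∪ [35, 39)

[8, 33) overlaps B on [8, 21), [25, 26).
[34, 39) overlaps B on [35, 39).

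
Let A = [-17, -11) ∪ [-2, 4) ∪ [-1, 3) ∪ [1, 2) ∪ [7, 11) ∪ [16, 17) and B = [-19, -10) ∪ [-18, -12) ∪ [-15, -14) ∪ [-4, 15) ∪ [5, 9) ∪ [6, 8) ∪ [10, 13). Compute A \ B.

Merge the first list: [-17, -11), [-2, 4), [7, 11), [16, 17).
Merge the second list: [-19, -10), [-4, 15).
[-17, -11): fully covered by B → removed.
[-2, 4): fully covered by B → removed.
[7, 11): fully covered by B → removed.
[16, 17): no B overlap → unchanged.

[16, 17)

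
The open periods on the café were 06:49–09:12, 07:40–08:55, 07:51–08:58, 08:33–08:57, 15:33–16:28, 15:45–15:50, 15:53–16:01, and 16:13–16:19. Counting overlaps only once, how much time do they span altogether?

3 h 18 min

Merged: 06:49–09:12, 15:33–16:28.
Lengths: 2 h 23 min + 55 min = 3 h 18 min.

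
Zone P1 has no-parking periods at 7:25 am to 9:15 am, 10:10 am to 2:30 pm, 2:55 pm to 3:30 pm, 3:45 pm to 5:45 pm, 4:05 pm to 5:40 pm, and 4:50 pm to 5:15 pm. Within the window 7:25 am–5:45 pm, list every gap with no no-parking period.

Covered (merged): 7:25 am–9:15 am, 10:10 am–2:30 pm, 2:55 pm–3:30 pm, 3:45 pm–5:45 pm.
Uncovered inside 7:25 am–5:45 pm: 9:15 am–10:10 am, 2:30 pm–2:55 pm, 3:30 pm–3:45 pm.

9:15 am–10:10 am, 2:30 pm–2:55 pm, 3:30 pm–3:45 pm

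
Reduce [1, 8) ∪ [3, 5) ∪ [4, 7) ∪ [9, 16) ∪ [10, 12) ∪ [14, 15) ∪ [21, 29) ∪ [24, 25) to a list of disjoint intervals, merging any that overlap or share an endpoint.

[1, 8) ∪ [9, 16) ∪ [21, 29)

[3, 5) overlaps/touches [1, 8) → extend to [1, 8).
[4, 7) overlaps/touches [1, 8) → extend to [1, 8).
[9, 16) is disjoint → start new block.
[10, 12) overlaps/touches [9, 16) → extend to [9, 16).
[14, 15) overlaps/touches [9, 16) → extend to [9, 16).
[21, 29) is disjoint → start new block.
[24, 25) overlaps/touches [21, 29) → extend to [21, 29).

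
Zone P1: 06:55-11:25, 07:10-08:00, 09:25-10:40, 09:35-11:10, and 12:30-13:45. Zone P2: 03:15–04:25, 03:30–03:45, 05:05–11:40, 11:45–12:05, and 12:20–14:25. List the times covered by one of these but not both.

Merge the first list: 06:55–11:25, 12:30–13:45.
Merge the second list: 03:15–04:25, 05:05–11:40, 11:45–12:05, 12:20–14:25.
Only in the first: none.
Only in the second: 03:15–04:25, 05:05–06:55, 11:25–11:40, 11:45–12:05, 12:20–12:30, 13:45–14:25.
Together these are the periods covered by exactly one.

03:15–04:25, 05:05–06:55, 11:25–11:40, 11:45–12:05, 12:20–12:30, 13:45–14:25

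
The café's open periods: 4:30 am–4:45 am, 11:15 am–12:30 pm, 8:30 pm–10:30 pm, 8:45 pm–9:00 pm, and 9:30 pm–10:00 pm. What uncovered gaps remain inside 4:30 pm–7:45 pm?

4:30 pm–7:45 pm

The merged coverage is 4:30 am–4:45 am, 11:15 am–12:30 pm, 8:30 pm–10:30 pm.
Complement within 4:30 pm–7:45 pm: 4:30 pm–7:45 pm.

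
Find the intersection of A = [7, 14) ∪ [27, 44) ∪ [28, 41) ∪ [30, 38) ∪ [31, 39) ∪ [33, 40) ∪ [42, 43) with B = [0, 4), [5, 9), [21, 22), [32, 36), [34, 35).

First set merges to [7, 14), [27, 44).
Second set merges to [0, 4), [5, 9), [21, 22), [32, 36).
[7, 14) overlaps B on [7, 9).
[27, 44) overlaps B on [32, 36).

[7, 9) ∪ [32, 36)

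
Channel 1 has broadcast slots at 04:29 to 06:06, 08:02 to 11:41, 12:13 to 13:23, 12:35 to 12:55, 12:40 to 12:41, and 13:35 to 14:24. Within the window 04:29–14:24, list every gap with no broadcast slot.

Covered (merged): 04:29–06:06, 08:02–11:41, 12:13–13:23, 13:35–14:24.
Uncovered inside 04:29–14:24: 06:06–08:02, 11:41–12:13, 13:23–13:35.

06:06–08:02, 11:41–12:13, 13:23–13:35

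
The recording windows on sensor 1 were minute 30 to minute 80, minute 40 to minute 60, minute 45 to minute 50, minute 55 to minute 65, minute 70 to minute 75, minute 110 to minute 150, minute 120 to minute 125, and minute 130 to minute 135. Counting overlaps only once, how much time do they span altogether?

90 minutes

Merged: minute 30 to minute 80, minute 110 to minute 150.
Lengths: 50 minutes + 40 minutes = 90 minutes.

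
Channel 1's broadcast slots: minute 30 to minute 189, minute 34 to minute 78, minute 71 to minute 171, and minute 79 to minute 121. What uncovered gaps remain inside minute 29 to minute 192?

minute 29 to minute 30, minute 189 to minute 192

The merged coverage is minute 30 to minute 189.
Uncovered inside minute 29 to minute 192: minute 29 to minute 30, minute 189 to minute 192.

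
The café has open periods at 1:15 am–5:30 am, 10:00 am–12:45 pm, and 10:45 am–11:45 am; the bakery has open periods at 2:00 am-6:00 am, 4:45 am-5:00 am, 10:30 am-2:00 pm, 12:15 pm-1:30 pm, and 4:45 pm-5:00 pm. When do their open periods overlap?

2:00 am-5:30 am, 10:30 am-12:45 pm

Merge the first list: 1:15 am-5:30 am, 10:00 am-12:45 pm.
Merge the second list: 2:00 am-6:00 am, 10:30 am-2:00 pm, 4:45 pm-5:00 pm.
1:15 am-5:30 am ∩ B → 2:00 am-5:30 am.
10:00 am-12:45 pm ∩ B → 10:30 am-12:45 pm.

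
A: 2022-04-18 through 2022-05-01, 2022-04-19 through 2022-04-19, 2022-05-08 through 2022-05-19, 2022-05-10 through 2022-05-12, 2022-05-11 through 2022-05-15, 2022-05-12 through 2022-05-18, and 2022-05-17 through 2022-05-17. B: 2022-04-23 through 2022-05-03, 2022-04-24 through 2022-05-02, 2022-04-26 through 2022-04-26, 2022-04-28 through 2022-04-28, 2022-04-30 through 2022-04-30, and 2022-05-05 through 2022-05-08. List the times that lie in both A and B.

First set merges to 2022-04-18 through 2022-05-01, 2022-05-08 through 2022-05-19.
Second set merges to 2022-04-23 through 2022-05-03, 2022-05-05 through 2022-05-08.
2022-04-18 through 2022-05-01 ∩ B → 2022-04-23 through 2022-05-01.
2022-05-08 through 2022-05-19 ∩ B → 2022-05-08 through 2022-05-08.

2022-04-23 through 2022-05-01, 2022-05-08 through 2022-05-08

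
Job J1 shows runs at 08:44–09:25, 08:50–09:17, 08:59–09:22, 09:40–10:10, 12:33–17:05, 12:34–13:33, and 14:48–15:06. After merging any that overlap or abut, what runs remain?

08:44-09:25, 09:40-10:10, 12:33-17:05

08:50-09:17 overlaps/touches 08:44-09:25 → extend to 08:44-09:25.
08:59-09:22 overlaps/touches 08:44-09:25 → extend to 08:44-09:25.
09:40-10:10 is disjoint → start new block.
12:33-17:05 is disjoint → start new block.
12:34-13:33 overlaps/touches 12:33-17:05 → extend to 12:33-17:05.
14:48-15:06 overlaps/touches 12:33-17:05 → extend to 12:33-17:05.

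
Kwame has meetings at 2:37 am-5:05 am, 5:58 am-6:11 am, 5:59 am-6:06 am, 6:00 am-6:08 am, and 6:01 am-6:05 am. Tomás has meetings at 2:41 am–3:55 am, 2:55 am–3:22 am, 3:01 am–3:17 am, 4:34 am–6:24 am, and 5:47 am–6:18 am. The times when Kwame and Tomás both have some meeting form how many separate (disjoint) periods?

3

First set merges to 2:37 am-5:05 am, 5:58 am-6:11 am.
Second set merges to 2:41 am-3:55 am, 4:34 am-6:24 am.
A ∩ B = 2:41 am-3:55 am, 4:34 am-5:05 am, 5:58 am-6:11 am.
That is 3 disjoint pieces.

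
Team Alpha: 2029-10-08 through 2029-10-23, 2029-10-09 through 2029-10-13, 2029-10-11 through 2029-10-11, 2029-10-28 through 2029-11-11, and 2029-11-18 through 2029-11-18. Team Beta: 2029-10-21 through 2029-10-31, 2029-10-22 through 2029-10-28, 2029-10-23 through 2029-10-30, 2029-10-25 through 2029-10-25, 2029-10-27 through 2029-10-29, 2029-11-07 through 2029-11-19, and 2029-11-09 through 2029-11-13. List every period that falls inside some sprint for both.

A, merged: 2029-10-08 through 2029-10-23, 2029-10-28 through 2029-11-11, 2029-11-18 through 2029-11-18.
B, merged: 2029-10-21 through 2029-10-31, 2029-11-07 through 2029-11-19.
2029-10-08 through 2029-10-23 meets the second set on 2029-10-21 through 2029-10-23.
2029-10-28 through 2029-11-11 meets the second set on 2029-10-28 through 2029-10-31, 2029-11-07 through 2029-11-11.
2029-11-18 through 2029-11-18 meets the second set on 2029-11-18 through 2029-11-18.

2029-10-21 through 2029-10-23, 2029-10-28 through 2029-10-31, 2029-11-07 through 2029-11-11, 2029-11-18 through 2029-11-18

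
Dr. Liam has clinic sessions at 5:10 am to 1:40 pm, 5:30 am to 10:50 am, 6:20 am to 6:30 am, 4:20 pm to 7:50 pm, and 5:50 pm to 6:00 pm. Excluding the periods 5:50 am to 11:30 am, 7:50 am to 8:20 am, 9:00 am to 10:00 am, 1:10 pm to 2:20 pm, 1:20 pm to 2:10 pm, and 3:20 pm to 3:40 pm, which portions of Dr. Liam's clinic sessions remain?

A, merged: 5:10 am-1:40 pm, 4:20 pm-7:50 pm.
B, merged: 5:50 am-11:30 am, 1:10 pm-2:20 pm, 3:20 pm-3:40 pm.
5:10 am-1:40 pm minus B → 5:10 am-5:50 am, 11:30 am-1:10 pm.
4:20 pm-7:50 pm: no B overlap → unchanged.

5:10 am-5:50 am, 11:30 am-1:10 pm, 4:20 pm-7:50 pm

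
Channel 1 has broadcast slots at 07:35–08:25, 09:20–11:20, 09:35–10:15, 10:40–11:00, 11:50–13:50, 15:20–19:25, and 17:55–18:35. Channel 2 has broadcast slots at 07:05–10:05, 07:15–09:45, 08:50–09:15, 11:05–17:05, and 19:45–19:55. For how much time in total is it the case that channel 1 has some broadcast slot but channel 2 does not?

3 h 20 min

First set merges to 07:35-08:25, 09:20-11:20, 11:50-13:50, 15:20-19:25.
Second set merges to 07:05-10:05, 11:05-17:05, 19:45-19:55.
A \ B = 10:05-11:05, 17:05-19:25.
Total: 1 h + 2 h 20 min = 3 h 20 min.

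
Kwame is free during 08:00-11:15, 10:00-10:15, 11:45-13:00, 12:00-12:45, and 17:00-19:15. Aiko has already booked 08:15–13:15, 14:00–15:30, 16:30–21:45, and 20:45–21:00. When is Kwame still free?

First set merges to 08:00-11:15, 11:45-13:00, 17:00-19:15.
Second set merges to 08:15-13:15, 14:00-15:30, 16:30-21:45.
08:00-11:15 minus B → 08:00-08:15.
11:45-13:00: fully covered by B → removed.
17:00-19:15: fully covered by B → removed.

08:00-08:15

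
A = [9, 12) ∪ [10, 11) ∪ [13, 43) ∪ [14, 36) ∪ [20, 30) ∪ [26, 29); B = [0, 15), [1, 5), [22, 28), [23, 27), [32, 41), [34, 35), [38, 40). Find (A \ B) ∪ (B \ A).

A, merged: [9, 12), [13, 43).
B, merged: [0, 15), [22, 28), [32, 41).
A but not B: [15, 22), [28, 32), [41, 43).
B but not A: [0, 9), [12, 13).
Combining gives A △ B.

[0, 9) ∪ [12, 13) ∪ [15, 22) ∪ [28, 32) ∪ [41, 43)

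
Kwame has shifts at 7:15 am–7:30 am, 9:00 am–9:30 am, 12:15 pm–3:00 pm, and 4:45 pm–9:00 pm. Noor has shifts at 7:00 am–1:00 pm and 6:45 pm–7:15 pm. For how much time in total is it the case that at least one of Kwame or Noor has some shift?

A ∪ B = 7:00 am-3:00 pm, 4:45 pm-9:00 pm.
Total: 8 h + 4 h 15 min = 12 h 15 min.

12 h 15 min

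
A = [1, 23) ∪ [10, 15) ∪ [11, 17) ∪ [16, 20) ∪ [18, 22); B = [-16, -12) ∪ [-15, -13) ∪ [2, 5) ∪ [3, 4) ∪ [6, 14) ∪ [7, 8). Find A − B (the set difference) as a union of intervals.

[1, 2) ∪ [5, 6) ∪ [14, 23)

A, merged: [1, 23).
B, merged: [-16, -12), [2, 5), [6, 14).
[1, 23) with B removed leaves [1, 2), [5, 6), [14, 23).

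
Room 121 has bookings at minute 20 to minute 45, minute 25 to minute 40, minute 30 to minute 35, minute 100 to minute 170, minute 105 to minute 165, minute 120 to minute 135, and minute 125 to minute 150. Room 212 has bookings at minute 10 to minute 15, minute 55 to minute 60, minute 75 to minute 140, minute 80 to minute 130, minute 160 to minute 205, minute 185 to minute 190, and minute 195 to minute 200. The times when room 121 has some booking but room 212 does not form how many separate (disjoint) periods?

Merge the first list: minute 20 to minute 45, minute 100 to minute 170.
Merge the second list: minute 10 to minute 15, minute 55 to minute 60, minute 75 to minute 140, minute 160 to minute 205.
A \ B = minute 20 to minute 45, minute 140 to minute 160.
That is 2 disjoint pieces.

2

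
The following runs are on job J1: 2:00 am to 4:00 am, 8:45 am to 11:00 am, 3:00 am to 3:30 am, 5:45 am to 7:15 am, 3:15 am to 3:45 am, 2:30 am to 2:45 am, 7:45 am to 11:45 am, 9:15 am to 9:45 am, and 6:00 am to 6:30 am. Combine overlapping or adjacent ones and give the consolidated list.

2:00 am–4:00 am, 5:45 am–7:15 am, 7:45 am–11:45 am

Sort by start: 2:00 am–4:00 am, 2:30 am–2:45 am, 3:00 am–3:30 am, 3:15 am–3:45 am, 5:45 am–7:15 am, 6:00 am–6:30 am, 7:45 am–11:45 am, 8:45 am–11:00 am, 9:15 am–9:45 am.
2:30 am–2:45 am overlaps/touches 2:00 am–4:00 am → extend to 2:00 am–4:00 am.
3:00 am–3:30 am overlaps/touches 2:00 am–4:00 am → extend to 2:00 am–4:00 am.
3:15 am–3:45 am overlaps/touches 2:00 am–4:00 am → extend to 2:00 am–4:00 am.
5:45 am–7:15 am is disjoint → start new block.
6:00 am–6:30 am overlaps/touches 5:45 am–7:15 am → extend to 5:45 am–7:15 am.
7:45 am–11:45 am is disjoint → start new block.
8:45 am–11:00 am overlaps/touches 7:45 am–11:45 am → extend to 7:45 am–11:45 am.
9:15 am–9:45 am overlaps/touches 7:45 am–11:45 am → extend to 7:45 am–11:45 am.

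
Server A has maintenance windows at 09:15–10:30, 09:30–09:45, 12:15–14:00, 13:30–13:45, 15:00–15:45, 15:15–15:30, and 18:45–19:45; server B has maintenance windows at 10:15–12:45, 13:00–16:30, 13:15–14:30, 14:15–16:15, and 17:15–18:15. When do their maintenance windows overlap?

10:15–10:30, 12:15–12:45, 13:00–14:00, 15:00–15:45

A, merged: 09:15–10:30, 12:15–14:00, 15:00–15:45, 18:45–19:45.
B, merged: 10:15–12:45, 13:00–16:30, 17:15–18:15.
09:15–10:30 ∩ B → 10:15–10:30.
12:15–14:00 ∩ B → 12:15–12:45, 13:00–14:00.
15:00–15:45 ∩ B → 15:00–15:45.
18:45–19:45 meets no B interval.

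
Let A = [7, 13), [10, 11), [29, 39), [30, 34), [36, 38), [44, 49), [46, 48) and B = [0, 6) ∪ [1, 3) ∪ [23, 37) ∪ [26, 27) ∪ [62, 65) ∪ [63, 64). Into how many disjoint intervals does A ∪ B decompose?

A, merged: [7, 13), [29, 39), [44, 49).
B, merged: [0, 6), [23, 37), [62, 65).
A ∪ B = [0, 6), [7, 13), [23, 39), [44, 49), [62, 65).
That is 5 disjoint pieces.

5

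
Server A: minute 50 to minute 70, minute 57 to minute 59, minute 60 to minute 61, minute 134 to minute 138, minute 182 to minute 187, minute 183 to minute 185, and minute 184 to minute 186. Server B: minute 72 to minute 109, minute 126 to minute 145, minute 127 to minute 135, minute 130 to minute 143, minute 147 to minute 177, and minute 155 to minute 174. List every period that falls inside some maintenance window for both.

First set merges to minute 50 to minute 70, minute 134 to minute 138, minute 182 to minute 187.
Second set merges to minute 72 to minute 109, minute 126 to minute 145, minute 147 to minute 177.
minute 50 to minute 70 meets no B interval.
minute 134 to minute 138 ∩ B → minute 134 to minute 138.
minute 182 to minute 187 meets no B interval.

minute 134 to minute 138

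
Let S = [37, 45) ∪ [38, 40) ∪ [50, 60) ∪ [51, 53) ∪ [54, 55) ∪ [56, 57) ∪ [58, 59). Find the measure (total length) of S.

18

Merged: [37, 45), [50, 60).
Lengths: 8 + 10 = 18.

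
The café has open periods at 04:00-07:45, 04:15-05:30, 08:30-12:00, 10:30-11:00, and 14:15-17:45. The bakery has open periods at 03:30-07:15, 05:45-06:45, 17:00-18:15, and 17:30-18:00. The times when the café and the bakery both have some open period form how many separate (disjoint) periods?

Merge the first list: 04:00-07:45, 08:30-12:00, 14:15-17:45.
Merge the second list: 03:30-07:15, 17:00-18:15.
A ∩ B = 04:00-07:15, 17:00-17:45.
That is 2 disjoint pieces.

2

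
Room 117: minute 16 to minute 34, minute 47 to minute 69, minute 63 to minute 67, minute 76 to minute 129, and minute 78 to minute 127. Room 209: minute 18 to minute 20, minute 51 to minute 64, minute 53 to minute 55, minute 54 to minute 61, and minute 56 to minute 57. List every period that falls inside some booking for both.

First set merges to minute 16 to minute 34, minute 47 to minute 69, minute 76 to minute 129.
Second set merges to minute 18 to minute 20, minute 51 to minute 64.
minute 16 to minute 34 ∩ B → minute 18 to minute 20.
minute 47 to minute 69 ∩ B → minute 51 to minute 64.
minute 76 to minute 129 meets no B interval.

minute 18 to minute 20, minute 51 to minute 64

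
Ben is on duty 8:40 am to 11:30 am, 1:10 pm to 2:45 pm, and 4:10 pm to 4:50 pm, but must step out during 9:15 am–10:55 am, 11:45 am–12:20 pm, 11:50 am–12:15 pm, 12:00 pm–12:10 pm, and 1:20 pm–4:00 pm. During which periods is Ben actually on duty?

B, merged: 9:15 am-10:55 am, 11:45 am-12:20 pm, 1:20 pm-4:00 pm.
8:40 am-11:30 am with B removed leaves 8:40 am-9:15 am, 10:55 am-11:30 am.
1:10 pm-2:45 pm with B removed leaves 1:10 pm-1:20 pm.
4:10 pm-4:50 pm is untouched.

8:40 am-9:15 am, 10:55 am-11:30 am, 1:10 pm-1:20 pm, 4:10 pm-4:50 pm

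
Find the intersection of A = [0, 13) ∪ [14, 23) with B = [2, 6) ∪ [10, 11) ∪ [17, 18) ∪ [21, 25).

[2, 6) ∪ [10, 11) ∪ [17, 18) ∪ [21, 23)

[0, 13) ∩ B → [2, 6), [10, 11).
[14, 23) ∩ B → [17, 18), [21, 23).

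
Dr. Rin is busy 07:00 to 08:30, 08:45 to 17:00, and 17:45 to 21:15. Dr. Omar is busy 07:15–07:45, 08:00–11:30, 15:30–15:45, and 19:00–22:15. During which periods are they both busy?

07:15-07:45, 08:00-08:30, 08:45-11:30, 15:30-15:45, 19:00-21:15

07:00-08:30 ∩ B → 07:15-07:45, 08:00-08:30.
08:45-17:00 ∩ B → 08:45-11:30, 15:30-15:45.
17:45-21:15 ∩ B → 19:00-21:15.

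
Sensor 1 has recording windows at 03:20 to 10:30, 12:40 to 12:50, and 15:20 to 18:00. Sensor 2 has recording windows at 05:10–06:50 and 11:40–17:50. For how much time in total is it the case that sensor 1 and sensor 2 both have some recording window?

4 h 20 min

A ∩ B = 05:10–06:50, 12:40–12:50, 15:20–17:50.
Total: 1 h 40 min + 10 min + 2 h 30 min = 4 h 20 min.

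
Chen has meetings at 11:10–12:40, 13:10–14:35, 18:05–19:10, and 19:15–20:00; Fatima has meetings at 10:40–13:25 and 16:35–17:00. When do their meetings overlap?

11:10–12:40 meets the second set on 11:10–12:40.
13:10–14:35 meets the second set on 13:10–13:25.
18:05–19:10: no overlap with the second set.
19:15–20:00: no overlap with the second set.

11:10–12:40, 13:10–13:25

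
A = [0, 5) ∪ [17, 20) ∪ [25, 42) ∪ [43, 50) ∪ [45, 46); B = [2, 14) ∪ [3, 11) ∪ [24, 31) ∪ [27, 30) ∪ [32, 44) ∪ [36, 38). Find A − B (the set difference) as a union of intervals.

[0, 2) ∪ [17, 20) ∪ [31, 32) ∪ [44, 50)

First set merges to [0, 5), [17, 20), [25, 42), [43, 50).
Second set merges to [2, 14), [24, 31), [32, 44).
[0, 5) minus B → [0, 2).
[17, 20): no B overlap → unchanged.
[25, 42) minus B → [31, 32).
[43, 50) minus B → [44, 50).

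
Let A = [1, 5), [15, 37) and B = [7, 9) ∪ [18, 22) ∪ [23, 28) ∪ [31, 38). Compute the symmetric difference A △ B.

[1, 5) ∪ [7, 9) ∪ [15, 18) ∪ [22, 23) ∪ [28, 31) ∪ [37, 38)

A \ B = [1, 5), [15, 18), [22, 23), [28, 31).
B \ A = [7, 9), [37, 38).
Union of the two gives the symmetric difference.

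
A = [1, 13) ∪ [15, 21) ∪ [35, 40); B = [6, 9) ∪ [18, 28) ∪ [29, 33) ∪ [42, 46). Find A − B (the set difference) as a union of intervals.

[1, 6) ∪ [9, 13) ∪ [15, 18) ∪ [35, 40)

[1, 13) \ B = [1, 6), [9, 13).
[15, 21) \ B = [15, 18).
[35, 40): nothing removed.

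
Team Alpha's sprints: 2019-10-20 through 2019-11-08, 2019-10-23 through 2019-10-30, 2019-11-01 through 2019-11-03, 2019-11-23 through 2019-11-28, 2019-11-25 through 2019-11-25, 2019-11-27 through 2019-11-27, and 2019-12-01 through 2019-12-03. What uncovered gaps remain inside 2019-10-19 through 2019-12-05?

Covered (merged): 2019-10-20 through 2019-11-08, 2019-11-23 through 2019-11-28, 2019-12-01 through 2019-12-03.
Gaps within 2019-10-19 through 2019-12-05: 2019-10-19 through 2019-10-19, 2019-11-09 through 2019-11-22, 2019-11-29 through 2019-11-30, 2019-12-04 through 2019-12-05.

2019-10-19 through 2019-10-19, 2019-11-09 through 2019-11-22, 2019-11-29 through 2019-11-30, 2019-12-04 through 2019-12-05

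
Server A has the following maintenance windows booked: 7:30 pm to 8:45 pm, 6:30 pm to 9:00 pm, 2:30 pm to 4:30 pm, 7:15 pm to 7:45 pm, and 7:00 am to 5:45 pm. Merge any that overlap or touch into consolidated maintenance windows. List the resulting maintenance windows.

Sort by start: 7:00 am–5:45 pm, 2:30 pm–4:30 pm, 6:30 pm–9:00 pm, 7:15 pm–7:45 pm, 7:30 pm–8:45 pm.
2:30 pm–4:30 pm overlaps/touches 7:00 am–5:45 pm → extend to 7:00 am–5:45 pm.
6:30 pm–9:00 pm is disjoint → start new block.
7:15 pm–7:45 pm overlaps/touches 6:30 pm–9:00 pm → extend to 6:30 pm–9:00 pm.
7:30 pm–8:45 pm overlaps/touches 6:30 pm–9:00 pm → extend to 6:30 pm–9:00 pm.

7:00 am–5:45 pm, 6:30 pm–9:00 pm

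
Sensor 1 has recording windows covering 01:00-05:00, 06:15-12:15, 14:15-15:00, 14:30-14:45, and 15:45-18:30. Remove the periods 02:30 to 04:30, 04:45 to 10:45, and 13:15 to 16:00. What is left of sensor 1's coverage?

Merge the first list: 01:00–05:00, 06:15–12:15, 14:15–15:00, 15:45–18:30.
01:00–05:00 \ B = 01:00–02:30, 04:30–04:45.
06:15–12:15 \ B = 10:45–12:15.
14:15–15:00: entirely removed.
15:45–18:30 \ B = 16:00–18:30.

01:00–02:30, 04:30–04:45, 10:45–12:15, 16:00–18:30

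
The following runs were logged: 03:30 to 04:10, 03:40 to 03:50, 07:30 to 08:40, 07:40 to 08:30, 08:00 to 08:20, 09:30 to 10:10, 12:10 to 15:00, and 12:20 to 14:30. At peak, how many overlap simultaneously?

Walk the sorted start/end points keeping a running depth.
The depth first hits 3 at 08:00.

3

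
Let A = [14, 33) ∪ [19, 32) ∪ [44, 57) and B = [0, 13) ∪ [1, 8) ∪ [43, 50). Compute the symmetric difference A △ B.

[0, 13) ∪ [14, 33) ∪ [43, 44) ∪ [50, 57)

First set merges to [14, 33), [44, 57).
Second set merges to [0, 13), [43, 50).
Only in the first: [14, 33), [50, 57).
Only in the second: [0, 13), [43, 44).
Together these are the periods covered by exactly one.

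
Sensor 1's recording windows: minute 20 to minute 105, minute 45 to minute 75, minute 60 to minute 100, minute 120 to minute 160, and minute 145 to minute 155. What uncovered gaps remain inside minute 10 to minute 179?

Covered (merged): minute 20 to minute 105, minute 120 to minute 160.
Complement within minute 10 to minute 179: minute 10 to minute 20, minute 105 to minute 120, minute 160 to minute 179.

minute 10 to minute 20, minute 105 to minute 120, minute 160 to minute 179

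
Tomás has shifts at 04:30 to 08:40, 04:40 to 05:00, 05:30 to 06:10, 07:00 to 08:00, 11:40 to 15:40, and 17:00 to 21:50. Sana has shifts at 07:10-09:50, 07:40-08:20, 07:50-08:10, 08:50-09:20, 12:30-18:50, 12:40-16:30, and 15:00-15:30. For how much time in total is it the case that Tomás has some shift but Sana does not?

6 h 30 min

A, merged: 04:30–08:40, 11:40–15:40, 17:00–21:50.
B, merged: 07:10–09:50, 12:30–18:50.
A \ B = 04:30–07:10, 11:40–12:30, 18:50–21:50.
Total: 2 h 40 min + 50 min + 3 h = 6 h 30 min.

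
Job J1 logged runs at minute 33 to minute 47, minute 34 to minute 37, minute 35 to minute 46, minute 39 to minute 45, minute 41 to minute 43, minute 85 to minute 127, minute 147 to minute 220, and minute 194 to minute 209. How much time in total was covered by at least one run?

129 minutes

Merged: minute 33 to minute 47, minute 85 to minute 127, minute 147 to minute 220.
Lengths: 14 minutes + 42 minutes + 73 minutes = 129 minutes.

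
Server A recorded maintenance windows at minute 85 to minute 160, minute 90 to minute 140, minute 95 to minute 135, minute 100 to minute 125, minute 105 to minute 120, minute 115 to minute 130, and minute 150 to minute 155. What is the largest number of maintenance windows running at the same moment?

6

Sweep endpoints in order; track running count of active intervals.
Peak of 6 reached at minute 115.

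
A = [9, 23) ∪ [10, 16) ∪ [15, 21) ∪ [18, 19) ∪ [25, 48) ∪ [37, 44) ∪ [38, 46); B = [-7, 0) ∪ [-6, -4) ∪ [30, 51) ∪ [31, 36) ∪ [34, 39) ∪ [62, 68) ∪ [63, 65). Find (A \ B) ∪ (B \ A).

[-7, 0) ∪ [9, 23) ∪ [25, 30) ∪ [48, 51) ∪ [62, 68)

Merge the first list: [9, 23), [25, 48).
Merge the second list: [-7, 0), [30, 51), [62, 68).
A but not B: [9, 23), [25, 30).
B but not A: [-7, 0), [48, 51), [62, 68).
Combining gives A △ B.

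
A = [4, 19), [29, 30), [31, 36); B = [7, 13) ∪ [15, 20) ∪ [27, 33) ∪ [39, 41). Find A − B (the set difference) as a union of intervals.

[4, 19) \ B = [4, 7), [13, 15).
[29, 30): entirely removed.
[31, 36) \ B = [33, 36).

[4, 7) ∪ [13, 15) ∪ [33, 36)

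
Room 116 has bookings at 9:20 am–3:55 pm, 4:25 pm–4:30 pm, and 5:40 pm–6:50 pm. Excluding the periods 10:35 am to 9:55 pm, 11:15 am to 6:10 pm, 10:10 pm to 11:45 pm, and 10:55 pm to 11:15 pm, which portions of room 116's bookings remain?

Second set merges to 10:35 am–9:55 pm, 10:10 pm–11:45 pm.
9:20 am–3:55 pm with B removed leaves 9:20 am–10:35 am.
4:25 pm–4:30 pm lies entirely inside B → drops out.
5:40 pm–6:50 pm lies entirely inside B → drops out.

9:20 am–10:35 am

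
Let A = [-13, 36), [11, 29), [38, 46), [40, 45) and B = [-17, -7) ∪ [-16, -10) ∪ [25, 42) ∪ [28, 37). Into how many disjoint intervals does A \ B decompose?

First set merges to [-13, 36), [38, 46).
Second set merges to [-17, -7), [25, 42).
A \ B = [-7, 25), [42, 46).
That is 2 disjoint pieces.

2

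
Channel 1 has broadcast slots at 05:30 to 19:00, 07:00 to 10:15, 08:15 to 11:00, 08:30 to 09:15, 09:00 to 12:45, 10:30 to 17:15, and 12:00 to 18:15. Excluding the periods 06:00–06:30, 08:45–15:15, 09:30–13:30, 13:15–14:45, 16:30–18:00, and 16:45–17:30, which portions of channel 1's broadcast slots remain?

05:30–06:00, 06:30–08:45, 15:15–16:30, 18:00–19:00

A, merged: 05:30–19:00.
B, merged: 06:00–06:30, 08:45–15:15, 16:30–18:00.
05:30–19:00 minus B → 05:30–06:00, 06:30–08:45, 15:15–16:30, 18:00–19:00.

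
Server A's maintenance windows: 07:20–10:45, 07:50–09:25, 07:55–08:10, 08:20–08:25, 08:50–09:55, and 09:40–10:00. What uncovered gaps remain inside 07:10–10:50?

07:10–07:20, 10:45–10:50

Covered (merged): 07:20–10:45.
Uncovered inside 07:10–10:50: 07:10–07:20, 10:45–10:50.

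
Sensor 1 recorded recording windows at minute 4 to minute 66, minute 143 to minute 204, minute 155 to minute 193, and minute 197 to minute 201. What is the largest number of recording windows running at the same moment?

2

Sweep endpoints in order; track running count of active intervals.
Peak of 2 reached at minute 155.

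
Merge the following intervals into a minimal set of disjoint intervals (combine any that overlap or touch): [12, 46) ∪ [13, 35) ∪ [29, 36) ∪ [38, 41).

[13, 35) overlaps/touches [12, 46) → extend to [12, 46).
[29, 36) overlaps/touches [12, 46) → extend to [12, 46).
[38, 41) overlaps/touches [12, 46) → extend to [12, 46).

[12, 46)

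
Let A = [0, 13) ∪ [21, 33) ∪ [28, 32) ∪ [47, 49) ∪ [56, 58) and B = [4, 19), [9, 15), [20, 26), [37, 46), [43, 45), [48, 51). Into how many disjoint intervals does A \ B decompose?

Merge the first list: [0, 13), [21, 33), [47, 49), [56, 58).
Merge the second list: [4, 19), [20, 26), [37, 46), [48, 51).
A \ B = [0, 4), [26, 33), [47, 48), [56, 58).
That is 4 disjoint pieces.

4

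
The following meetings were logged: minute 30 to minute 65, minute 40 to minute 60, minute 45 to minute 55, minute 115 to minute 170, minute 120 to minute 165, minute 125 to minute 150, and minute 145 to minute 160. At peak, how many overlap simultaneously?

Sweep endpoints in order; track running count of active intervals.
Peak of 4 reached at minute 145.

4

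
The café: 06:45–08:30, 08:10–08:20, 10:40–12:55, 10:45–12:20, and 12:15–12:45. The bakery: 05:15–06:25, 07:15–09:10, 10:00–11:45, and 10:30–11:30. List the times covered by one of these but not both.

First set merges to 06:45–08:30, 10:40–12:55.
Second set merges to 05:15–06:25, 07:15–09:10, 10:00–11:45.
Only in the first: 06:45–07:15, 11:45–12:55.
Only in the second: 05:15–06:25, 08:30–09:10, 10:00–10:40.
Together these are the periods covered by exactly one.

05:15–06:25, 06:45–07:15, 08:30–09:10, 10:00–10:40, 11:45–12:55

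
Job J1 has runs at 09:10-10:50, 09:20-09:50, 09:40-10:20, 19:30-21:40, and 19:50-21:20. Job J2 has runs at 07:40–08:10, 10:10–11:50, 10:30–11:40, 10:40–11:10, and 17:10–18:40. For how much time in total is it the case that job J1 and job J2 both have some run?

40 min

A, merged: 09:10-10:50, 19:30-21:40.
B, merged: 07:40-08:10, 10:10-11:50, 17:10-18:40.
A ∩ B = 10:10-10:50.
Total: 40 min.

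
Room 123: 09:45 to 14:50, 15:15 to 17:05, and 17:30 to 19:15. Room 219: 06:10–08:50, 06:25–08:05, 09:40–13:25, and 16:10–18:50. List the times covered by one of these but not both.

Merge the second list: 06:10-08:50, 09:40-13:25, 16:10-18:50.
Only in the first: 13:25-14:50, 15:15-16:10, 18:50-19:15.
Only in the second: 06:10-08:50, 09:40-09:45, 17:05-17:30.
Together these are the periods covered by exactly one.

06:10-08:50, 09:40-09:45, 13:25-14:50, 15:15-16:10, 17:05-17:30, 18:50-19:15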